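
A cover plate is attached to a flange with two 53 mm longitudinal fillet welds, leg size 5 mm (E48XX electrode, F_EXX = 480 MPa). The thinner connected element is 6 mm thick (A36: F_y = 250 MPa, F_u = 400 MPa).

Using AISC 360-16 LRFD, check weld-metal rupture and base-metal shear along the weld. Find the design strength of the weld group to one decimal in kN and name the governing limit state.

Weld metal: throat = 0.707×5 = 3.535 mm, L = 2×53 = 106 mm. φR_n = 0.75 × 0.6 × 480 × 3.535 × 106 = 80.9 kN.
Base metal shear (6 mm plate): yield φR_n = 1.0×0.6×250×6×106 = 95.4 kN; rupture φR_n = 0.75×0.6×400×6×106 = 114.5 kN; take 95.4 kN (yield).
Governing: min(80.9, 95.4) = 80.9 kN → weld metal.

80.9 kN (weld metal governs)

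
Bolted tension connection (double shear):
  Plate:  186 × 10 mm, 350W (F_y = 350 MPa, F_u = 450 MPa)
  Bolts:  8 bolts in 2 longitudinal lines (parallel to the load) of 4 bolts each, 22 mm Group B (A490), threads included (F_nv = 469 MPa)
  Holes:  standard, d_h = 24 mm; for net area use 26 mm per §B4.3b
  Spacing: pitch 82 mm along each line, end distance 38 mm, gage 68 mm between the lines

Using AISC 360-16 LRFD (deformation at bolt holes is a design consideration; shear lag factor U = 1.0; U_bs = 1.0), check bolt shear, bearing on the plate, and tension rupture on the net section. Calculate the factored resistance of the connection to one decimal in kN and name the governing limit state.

Bolt shear: A_b = π(22)²/4 = 380.13 mm². φR_n = 0.75 × 469 × 380.13 × 8 × 2 = 2139.4 kN.
Bearing (10 mm plate, F_u = 450 MPa): end bolts L_c = 38 − 24/2 = 26, R_n = min(1.2×26×10×450, 2.4×22×10×450) = 140.4 kN/bolt; interior L_c = 82 − 24 = 58, R_n = 237.6 kN/bolt. φR_n = 0.75 × (2×140.4 + 6×237.6) = 1279.8 kN.
Tension rupture (net): A_n = (186 − 2×26)×10 = 1340 mm² (U = 1.0, A_e = A_n). φR_n = 0.75 × 450 × 1340 = 452.3 kN.
Governing: min(2139.4, 1279.8, 452.3) = 452.3 kN → net-section rupture.

452.3 kN (net-section rupture governs)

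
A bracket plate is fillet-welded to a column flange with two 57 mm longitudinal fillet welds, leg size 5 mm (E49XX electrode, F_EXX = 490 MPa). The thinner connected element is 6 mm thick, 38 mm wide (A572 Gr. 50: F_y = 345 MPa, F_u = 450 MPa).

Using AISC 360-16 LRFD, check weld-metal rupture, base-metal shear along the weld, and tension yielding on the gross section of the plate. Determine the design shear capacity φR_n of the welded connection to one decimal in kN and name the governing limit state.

Weld metal: throat = 0.707×5 = 3.535 mm, L = 2×57 = 114 mm. φR_n = 0.75 × 0.6 × 490 × 3.535 × 114 = 88.9 kN.
Base metal shear (6 mm plate): yield φR_n = 1.0×0.6×345×6×114 = 141.6 kN; rupture φR_n = 0.75×0.6×450×6×114 = 138.5 kN; take 138.5 kN (rupture).
Tension yield (gross): A_g = 38×6 = 228 mm². φR_n = 0.90 × 345 × 228 = 70.8 kN.
Governing: min(88.9, 138.5, 70.8) = 70.8 kN → gross-section yield.

70.8 kN (gross-section yield governs)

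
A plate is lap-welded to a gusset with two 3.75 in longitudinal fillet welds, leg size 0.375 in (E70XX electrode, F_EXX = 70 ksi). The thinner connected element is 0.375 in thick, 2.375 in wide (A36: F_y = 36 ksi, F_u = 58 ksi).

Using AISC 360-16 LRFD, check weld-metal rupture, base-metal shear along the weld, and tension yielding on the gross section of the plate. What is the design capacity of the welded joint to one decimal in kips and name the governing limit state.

28.9 kips (gross-section yield governs)

Weld metal: throat = 0.707×0.375 = 0.26513 in, L = 2×3.75 = 7.5 in. φR_n = 0.75 × 0.6 × 70 × 0.26513 × 7.5 = 62.6 kips.
Base metal shear (0.375 in plate): yield φR_n = 1.0×0.6×36×0.375×7.5 = 60.8 kips; rupture φR_n = 0.75×0.6×58×0.375×7.5 = 73.4 kips; take 60.8 kips (yield).
Tension yield (gross): A_g = 2.375×0.375 = 0.89063 in². φR_n = 0.90 × 36 × 0.89063 = 28.9 kips.
Governing: min(62.6, 60.8, 28.9) = 28.9 kips → gross-section yield.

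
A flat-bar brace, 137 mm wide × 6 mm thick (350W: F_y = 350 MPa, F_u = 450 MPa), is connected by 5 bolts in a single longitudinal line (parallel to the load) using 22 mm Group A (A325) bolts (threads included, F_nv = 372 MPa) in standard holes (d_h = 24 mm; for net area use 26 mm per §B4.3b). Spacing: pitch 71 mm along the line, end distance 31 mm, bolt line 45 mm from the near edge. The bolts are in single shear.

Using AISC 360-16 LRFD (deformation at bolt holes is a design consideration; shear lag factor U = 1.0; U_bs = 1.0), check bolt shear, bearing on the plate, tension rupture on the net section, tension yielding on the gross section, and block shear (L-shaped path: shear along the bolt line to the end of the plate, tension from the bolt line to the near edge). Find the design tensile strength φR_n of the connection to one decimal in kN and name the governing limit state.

224.8 kN (net-section rupture governs)

Bolt shear: A_b = π(22)²/4 = 380.13 mm². φR_n = 0.75 × 372 × 380.13 × 5 × 1 = 530.3 kN.
Bearing (6 mm plate, F_u = 450 MPa): end bolts L_c = 31 − 24/2 = 19, R_n = min(1.2×19×6×450, 2.4×22×6×450) = 61.56 kN/bolt; interior L_c = 71 − 24 = 47, R_n = 142.56 kN/bolt. φR_n = 0.75 × (1×61.56 + 4×142.56) = 473.9 kN.
Tension rupture (net): A_n = (137 − 1×26)×6 = 666 mm² (U = 1.0, A_e = A_n). φR_n = 0.75 × 450 × 666 = 224.8 kN.
Tension yield (gross): A_g = 137×6 = 822 mm². φR_n = 0.90 × 350 × 822 = 258.9 kN.
Block shear: shear path 1×[31+4×71] = 1×315 mm, A_gv = 1890, A_nv = 1×(315 − 4.5×26)×6 = 1188 mm²; tension to near edge: (45 − 0.5×26)×6 = 192 mm². R_n = min(0.6×450×1188, 0.6×350×1890) + 1.0×450×192 = min(320.76, 396.9) + 86.4 = 407.16 kN. φR_n = 0.75 × 407.16 = 305.4 kN.
Governing: min(530.3, 473.9, 224.8, 258.9, 305.4) = 224.8 kN → net-section rupture.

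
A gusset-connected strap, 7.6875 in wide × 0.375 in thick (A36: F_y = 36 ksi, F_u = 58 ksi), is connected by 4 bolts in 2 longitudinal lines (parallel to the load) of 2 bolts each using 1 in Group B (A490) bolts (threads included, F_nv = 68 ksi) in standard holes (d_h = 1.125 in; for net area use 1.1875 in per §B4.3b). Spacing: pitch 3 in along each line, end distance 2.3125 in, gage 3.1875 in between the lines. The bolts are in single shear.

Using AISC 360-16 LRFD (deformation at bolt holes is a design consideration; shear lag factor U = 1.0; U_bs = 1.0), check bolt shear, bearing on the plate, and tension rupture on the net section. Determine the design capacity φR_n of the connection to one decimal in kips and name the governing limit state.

Bolt shear: A_b = π(1)²/4 = 0.7854 in². φR_n = 0.75 × 68 × 0.7854 × 4 × 1 = 160.2 kips.
Bearing (0.375 in plate, F_u = 58 ksi): end bolts L_c = 2.3125 − 1.125/2 = 1.75, R_n = min(1.2×1.75×0.375×58, 2.4×1×0.375×58) = 45.675 kips/bolt; interior L_c = 3 − 1.125 = 1.875, R_n = 48.938 kips/bolt. φR_n = 0.75 × (2×45.675 + 2×48.938) = 141.9 kips.
Tension rupture (net): A_n = (7.6875 − 2×1.1875)×0.375 = 1.9922 in² (U = 1.0, A_e = A_n). φR_n = 0.75 × 58 × 1.9922 = 86.7 kips.
Governing: min(160.2, 141.9, 86.7) = 86.7 kips → net-section rupture.

86.7 kips (net-section rupture governs)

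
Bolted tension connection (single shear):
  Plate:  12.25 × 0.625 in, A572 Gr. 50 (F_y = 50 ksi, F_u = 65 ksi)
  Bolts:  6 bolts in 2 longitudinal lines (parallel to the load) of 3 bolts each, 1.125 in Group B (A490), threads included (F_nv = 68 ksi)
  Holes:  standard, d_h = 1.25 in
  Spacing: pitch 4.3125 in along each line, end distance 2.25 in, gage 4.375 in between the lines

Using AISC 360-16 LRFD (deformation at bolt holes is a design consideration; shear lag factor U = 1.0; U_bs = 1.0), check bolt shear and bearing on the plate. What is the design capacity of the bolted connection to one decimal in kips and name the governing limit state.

Bolt shear: A_b = π(1.125)²/4 = 0.99402 in². φR_n = 0.75 × 68 × 0.99402 × 6 × 1 = 304.2 kips.
Bearing (0.625 in plate, F_u = 65 ksi): end bolts L_c = 2.25 − 1.25/2 = 1.625, R_n = min(1.2×1.625×0.625×65, 2.4×1.125×0.625×65) = 79.219 kips/bolt; interior L_c = 4.3125 − 1.25 = 3.0625, R_n = 109.69 kips/bolt. φR_n = 0.75 × (2×79.219 + 4×109.69) = 447.9 kips.
Governing: min(304.2, 447.9) = 304.2 kips → bolt shear.

304.2 kips (bolt shear governs)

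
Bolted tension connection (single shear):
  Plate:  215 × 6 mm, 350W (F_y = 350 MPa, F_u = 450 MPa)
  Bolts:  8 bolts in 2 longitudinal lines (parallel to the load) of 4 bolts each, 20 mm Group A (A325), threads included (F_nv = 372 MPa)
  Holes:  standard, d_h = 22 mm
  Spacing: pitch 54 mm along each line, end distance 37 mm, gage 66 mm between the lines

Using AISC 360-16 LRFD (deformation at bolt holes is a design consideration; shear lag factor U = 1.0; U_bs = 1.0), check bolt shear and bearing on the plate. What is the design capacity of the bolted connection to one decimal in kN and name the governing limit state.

Bolt shear: A_b = π(20)²/4 = 314.16 mm². φR_n = 0.75 × 372 × 314.16 × 8 × 1 = 701.2 kN.
Bearing (6 mm plate, F_u = 450 MPa): end bolts L_c = 37 − 22/2 = 26, R_n = min(1.2×26×6×450, 2.4×20×6×450) = 84.24 kN/bolt; interior L_c = 54 − 22 = 32, R_n = 103.68 kN/bolt. φR_n = 0.75 × (2×84.24 + 6×103.68) = 592.9 kN.
Governing: min(701.2, 592.9) = 592.9 kN → bearing.

592.9 kN (bearing governs)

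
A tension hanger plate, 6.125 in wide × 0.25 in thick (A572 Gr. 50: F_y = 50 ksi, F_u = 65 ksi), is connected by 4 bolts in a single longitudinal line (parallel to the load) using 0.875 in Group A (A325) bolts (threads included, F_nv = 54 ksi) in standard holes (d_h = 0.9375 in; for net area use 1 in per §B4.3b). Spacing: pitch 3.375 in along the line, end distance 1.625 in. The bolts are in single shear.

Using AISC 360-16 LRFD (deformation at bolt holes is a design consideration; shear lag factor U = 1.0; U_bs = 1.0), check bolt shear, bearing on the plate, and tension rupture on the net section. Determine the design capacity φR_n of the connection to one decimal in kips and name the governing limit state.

62.5 kips (net-section rupture governs)

Bolt shear: A_b = π(0.875)²/4 = 0.60132 in². φR_n = 0.75 × 54 × 0.60132 × 4 × 1 = 97.4 kips.
Bearing (0.25 in plate, F_u = 65 ksi): end bolts L_c = 1.625 − 0.9375/2 = 1.15625, R_n = min(1.2×1.15625×0.25×65, 2.4×0.875×0.25×65) = 22.547 kips/bolt; interior L_c = 3.375 − 0.9375 = 2.4375, R_n = 34.125 kips/bolt. φR_n = 0.75 × (1×22.547 + 3×34.125) = 93.7 kips.
Tension rupture (net): A_n = (6.125 − 1×1)×0.25 = 1.2813 in² (U = 1.0, A_e = A_n). φR_n = 0.75 × 65 × 1.2813 = 62.5 kips.
Governing: min(97.4, 93.7, 62.5) = 62.5 kips → net-section rupture.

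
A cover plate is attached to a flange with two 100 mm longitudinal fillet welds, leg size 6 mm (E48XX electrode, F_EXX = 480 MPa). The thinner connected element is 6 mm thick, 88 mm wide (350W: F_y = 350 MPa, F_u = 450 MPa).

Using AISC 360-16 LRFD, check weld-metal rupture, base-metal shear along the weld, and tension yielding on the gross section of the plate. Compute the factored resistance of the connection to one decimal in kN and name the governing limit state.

Weld metal: throat = 0.707×6 = 4.242 mm, L = 2×100 = 200 mm. φR_n = 0.75 × 0.6 × 480 × 4.242 × 200 = 183.3 kN.
Base metal shear (6 mm plate): yield φR_n = 1.0×0.6×350×6×200 = 252.0 kN; rupture φR_n = 0.75×0.6×450×6×200 = 243.0 kN; take 243.0 kN (rupture).
Tension yield (gross): A_g = 88×6 = 528 mm². φR_n = 0.90 × 350 × 528 = 166.3 kN.
Governing: min(183.3, 243.0, 166.3) = 166.3 kN → gross-section yield.

166.3 kN (gross-section yield governs)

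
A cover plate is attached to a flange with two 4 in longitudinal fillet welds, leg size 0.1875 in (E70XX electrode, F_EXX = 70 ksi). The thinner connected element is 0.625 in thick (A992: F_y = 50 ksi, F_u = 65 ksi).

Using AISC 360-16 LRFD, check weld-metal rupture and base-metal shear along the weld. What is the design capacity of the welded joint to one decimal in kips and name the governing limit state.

Weld metal: throat = 0.707×0.1875 = 0.13256 in, L = 2×4 = 8 in. φR_n = 0.75 × 0.6 × 70 × 0.13256 × 8 = 33.4 kips.
Base metal shear (0.625 in plate): yield φR_n = 1.0×0.6×50×0.625×8 = 150.0 kips; rupture φR_n = 0.75×0.6×65×0.625×8 = 146.3 kips; take 146.3 kips (rupture).
Governing: min(33.4, 146.3) = 33.4 kips → weld metal.

33.4 kips (weld metal governs)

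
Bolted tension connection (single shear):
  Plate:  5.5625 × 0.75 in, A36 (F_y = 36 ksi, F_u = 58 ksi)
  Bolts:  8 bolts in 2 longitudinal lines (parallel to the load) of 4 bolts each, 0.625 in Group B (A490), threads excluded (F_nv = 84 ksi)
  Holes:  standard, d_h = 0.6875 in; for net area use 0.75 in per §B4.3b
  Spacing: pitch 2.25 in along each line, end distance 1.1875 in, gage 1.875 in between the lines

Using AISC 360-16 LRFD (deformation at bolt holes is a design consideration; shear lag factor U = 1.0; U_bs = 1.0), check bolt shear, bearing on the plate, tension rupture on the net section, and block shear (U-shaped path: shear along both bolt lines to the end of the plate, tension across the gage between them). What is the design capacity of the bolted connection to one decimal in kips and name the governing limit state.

132.5 kips (net-section rupture governs)

Bolt shear: A_b = π(0.625)²/4 = 0.3068 in². φR_n = 0.75 × 84 × 0.3068 × 8 × 1 = 154.6 kips.
Bearing (0.75 in plate, F_u = 58 ksi): end bolts L_c = 1.1875 − 0.6875/2 = 0.84375, R_n = min(1.2×0.84375×0.75×58, 2.4×0.625×0.75×58) = 44.044 kips/bolt; interior L_c = 2.25 − 0.6875 = 1.5625, R_n = 65.25 kips/bolt. φR_n = 0.75 × (2×44.044 + 6×65.25) = 359.7 kips.
Tension rupture (net): A_n = (5.5625 − 2×0.75)×0.75 = 3.0469 in² (U = 1.0, A_e = A_n). φR_n = 0.75 × 58 × 3.0469 = 132.5 kips.
Block shear: shear path 2×[1.1875+3×2.25] = 2×7.9375 in, A_gv = 11.906, A_nv = 2×(7.9375 − 3.5×0.75)×0.75 = 7.9688 in²; tension across gage: (1.875 − 1×0.75)×0.75 = 0.84375 in². R_n = min(0.6×58×7.9688, 0.6×36×11.906) + 1.0×58×0.84375 = min(277.31, 257.17) + 48.938 = 306.11 kips. φR_n = 0.75 × 306.11 = 229.6 kips.
Governing: min(154.6, 359.7, 132.5, 229.6) = 132.5 kips → net-section rupture.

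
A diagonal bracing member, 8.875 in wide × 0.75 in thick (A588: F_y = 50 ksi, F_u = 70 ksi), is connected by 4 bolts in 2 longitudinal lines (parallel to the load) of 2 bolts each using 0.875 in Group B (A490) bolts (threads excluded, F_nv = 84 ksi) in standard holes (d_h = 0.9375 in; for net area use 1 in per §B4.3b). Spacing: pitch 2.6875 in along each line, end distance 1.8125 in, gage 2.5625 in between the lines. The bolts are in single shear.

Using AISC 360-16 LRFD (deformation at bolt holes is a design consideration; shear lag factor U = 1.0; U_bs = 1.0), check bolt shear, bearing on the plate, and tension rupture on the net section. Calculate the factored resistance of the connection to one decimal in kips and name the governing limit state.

Bolt shear: A_b = π(0.875)²/4 = 0.60132 in². φR_n = 0.75 × 84 × 0.60132 × 4 × 1 = 151.5 kips.
Bearing (0.75 in plate, F_u = 70 ksi): end bolts L_c = 1.8125 − 0.9375/2 = 1.34375, R_n = min(1.2×1.34375×0.75×70, 2.4×0.875×0.75×70) = 84.656 kips/bolt; interior L_c = 2.6875 − 0.9375 = 1.75, R_n = 110.25 kips/bolt. φR_n = 0.75 × (2×84.656 + 2×110.25) = 292.4 kips.
Tension rupture (net): A_n = (8.875 − 2×1)×0.75 = 5.1563 in² (U = 1.0, A_e = A_n). φR_n = 0.75 × 70 × 5.1563 = 270.7 kips.
Governing: min(151.5, 292.4, 270.7) = 151.5 kips → bolt shear.

151.5 kips (bolt shear governs)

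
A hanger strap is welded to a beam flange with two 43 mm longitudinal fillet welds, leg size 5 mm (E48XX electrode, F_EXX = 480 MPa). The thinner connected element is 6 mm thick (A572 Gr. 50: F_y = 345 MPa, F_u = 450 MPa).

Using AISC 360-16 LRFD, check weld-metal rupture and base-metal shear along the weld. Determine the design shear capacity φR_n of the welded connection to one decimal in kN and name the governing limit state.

Weld metal: throat = 0.707×5 = 3.535 mm, L = 2×43 = 86 mm. φR_n = 0.75 × 0.6 × 480 × 3.535 × 86 = 65.7 kN.
Base metal shear (6 mm plate): yield φR_n = 1.0×0.6×345×6×86 = 106.8 kN; rupture φR_n = 0.75×0.6×450×6×86 = 104.5 kN; take 104.5 kN (rupture).
Governing: min(65.7, 104.5) = 65.7 kN → weld metal.

65.7 kN (weld metal governs)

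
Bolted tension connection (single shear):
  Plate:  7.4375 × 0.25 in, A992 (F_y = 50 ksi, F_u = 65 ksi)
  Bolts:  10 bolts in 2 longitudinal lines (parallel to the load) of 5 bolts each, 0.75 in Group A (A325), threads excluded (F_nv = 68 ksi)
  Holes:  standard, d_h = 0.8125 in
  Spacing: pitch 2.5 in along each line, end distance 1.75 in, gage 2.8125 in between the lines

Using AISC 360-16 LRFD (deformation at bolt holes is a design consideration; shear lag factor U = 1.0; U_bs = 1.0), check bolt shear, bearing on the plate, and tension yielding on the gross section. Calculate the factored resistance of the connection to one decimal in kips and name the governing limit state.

83.7 kips (gross-section yield governs)

Bolt shear: A_b = π(0.75)²/4 = 0.44179 in². φR_n = 0.75 × 68 × 0.44179 × 10 × 1 = 225.3 kips.
Bearing (0.25 in plate, F_u = 65 ksi): end bolts L_c = 1.75 − 0.8125/2 = 1.34375, R_n = min(1.2×1.34375×0.25×65, 2.4×0.75×0.25×65) = 26.203 kips/bolt; interior L_c = 2.5 − 0.8125 = 1.6875, R_n = 29.25 kips/bolt. φR_n = 0.75 × (2×26.203 + 8×29.25) = 214.8 kips.
Tension yield (gross): A_g = 7.4375×0.25 = 1.8594 in². φR_n = 0.90 × 50 × 1.8594 = 83.7 kips.
Governing: min(225.3, 214.8, 83.7) = 83.7 kips → gross-section yield.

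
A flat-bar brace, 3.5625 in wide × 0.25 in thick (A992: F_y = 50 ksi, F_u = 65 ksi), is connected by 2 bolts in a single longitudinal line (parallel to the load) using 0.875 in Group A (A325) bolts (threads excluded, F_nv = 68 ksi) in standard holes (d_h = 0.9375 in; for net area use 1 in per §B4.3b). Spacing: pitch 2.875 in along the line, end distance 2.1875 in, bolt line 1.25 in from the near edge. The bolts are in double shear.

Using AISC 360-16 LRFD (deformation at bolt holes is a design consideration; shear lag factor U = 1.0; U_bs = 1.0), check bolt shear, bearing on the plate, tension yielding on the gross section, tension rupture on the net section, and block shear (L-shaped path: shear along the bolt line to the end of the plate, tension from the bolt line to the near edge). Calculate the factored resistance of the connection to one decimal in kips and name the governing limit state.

31.2 kips (net-section rupture governs)

Bolt shear: A_b = π(0.875)²/4 = 0.60132 in². φR_n = 0.75 × 68 × 0.60132 × 2 × 2 = 122.7 kips.
Bearing (0.25 in plate, F_u = 65 ksi): end bolts L_c = 2.1875 − 0.9375/2 = 1.71875, R_n = min(1.2×1.71875×0.25×65, 2.4×0.875×0.25×65) = 33.516 kips/bolt; interior L_c = 2.875 − 0.9375 = 1.9375, R_n = 34.125 kips/bolt. φR_n = 0.75 × (1×33.516 + 1×34.125) = 50.7 kips.
Tension yield (gross): A_g = 3.5625×0.25 = 0.89063 in². φR_n = 0.90 × 50 × 0.89063 = 40.1 kips.
Tension rupture (net): A_n = (3.5625 − 1×1)×0.25 = 0.64063 in² (U = 1.0, A_e = A_n). φR_n = 0.75 × 65 × 0.64063 = 31.2 kips.
Block shear: shear path 1×[2.1875+1×2.875] = 1×5.0625 in, A_gv = 1.2656, A_nv = 1×(5.0625 − 1.5×1)×0.25 = 0.89063 in²; tension to near edge: (1.25 − 0.5×1)×0.25 = 0.1875 in². R_n = min(0.6×65×0.89063, 0.6×50×1.2656) + 1.0×65×0.1875 = min(34.735, 37.968) + 12.188 = 46.923 kips. φR_n = 0.75 × 46.923 = 35.2 kips.
Governing: min(122.7, 50.7, 40.1, 31.2, 35.2) = 31.2 kips → net-section rupture.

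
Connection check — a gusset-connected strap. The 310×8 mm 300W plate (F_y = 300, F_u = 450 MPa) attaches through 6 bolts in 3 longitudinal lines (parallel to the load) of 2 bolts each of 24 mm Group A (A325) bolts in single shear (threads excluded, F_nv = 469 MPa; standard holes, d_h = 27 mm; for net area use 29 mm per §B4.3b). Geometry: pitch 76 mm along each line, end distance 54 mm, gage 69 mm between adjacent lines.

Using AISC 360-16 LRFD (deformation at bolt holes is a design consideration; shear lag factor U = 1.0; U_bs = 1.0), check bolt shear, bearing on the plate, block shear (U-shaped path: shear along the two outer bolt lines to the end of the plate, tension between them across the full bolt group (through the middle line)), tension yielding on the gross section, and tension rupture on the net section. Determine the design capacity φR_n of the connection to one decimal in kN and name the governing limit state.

496.3 kN (block shear governs)

Bolt shear: A_b = π(24)²/4 = 452.39 mm². φR_n = 0.75 × 469 × 452.39 × 6 × 1 = 954.8 kN.
Bearing (8 mm plate, F_u = 450 MPa): end bolts L_c = 54 − 27/2 = 40.5, R_n = min(1.2×40.5×8×450, 2.4×24×8×450) = 174.96 kN/bolt; interior L_c = 76 − 27 = 49, R_n = 207.36 kN/bolt. φR_n = 0.75 × (3×174.96 + 3×207.36) = 860.2 kN.
Block shear: shear path 2×[54+1×76] = 2×130 mm, A_gv = 2080, A_nv = 2×(130 − 1.5×29)×8 = 1384 mm²; tension across gage: (138 − 2×29)×8 = 640 mm². R_n = min(0.6×450×1384, 0.6×300×2080) + 1.0×450×640 = min(373.68, 374.4) + 288 = 661.68 kN. φR_n = 0.75 × 661.68 = 496.3 kN.
Tension yield (gross): A_g = 310×8 = 2480 mm². φR_n = 0.90 × 300 × 2480 = 669.6 kN.
Tension rupture (net): A_n = (310 − 3×29)×8 = 1784 mm² (U = 1.0, A_e = A_n). φR_n = 0.75 × 450 × 1784 = 602.1 kN.
Governing: min(954.8, 860.2, 496.3, 669.6, 602.1) = 496.3 kN → block shear.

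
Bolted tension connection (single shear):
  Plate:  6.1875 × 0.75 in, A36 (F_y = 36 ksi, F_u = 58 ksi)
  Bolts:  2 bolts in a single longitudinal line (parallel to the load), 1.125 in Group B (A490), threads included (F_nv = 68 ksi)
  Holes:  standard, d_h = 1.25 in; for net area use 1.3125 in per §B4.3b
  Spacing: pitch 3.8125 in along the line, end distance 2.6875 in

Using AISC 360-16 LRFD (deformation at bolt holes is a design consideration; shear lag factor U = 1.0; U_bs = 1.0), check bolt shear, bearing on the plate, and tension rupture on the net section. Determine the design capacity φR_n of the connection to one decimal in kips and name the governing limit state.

101.4 kips (bolt shear governs)

Bolt shear: A_b = π(1.125)²/4 = 0.99402 in². φR_n = 0.75 × 68 × 0.99402 × 2 × 1 = 101.4 kips.
Bearing (0.75 in plate, F_u = 58 ksi): end bolts L_c = 2.6875 − 1.25/2 = 2.0625, R_n = min(1.2×2.0625×0.75×58, 2.4×1.125×0.75×58) = 107.66 kips/bolt; interior L_c = 3.8125 − 1.25 = 2.5625, R_n = 117.45 kips/bolt. φR_n = 0.75 × (1×107.66 + 1×117.45) = 168.8 kips.
Tension rupture (net): A_n = (6.1875 − 1×1.3125)×0.75 = 3.6563 in² (U = 1.0, A_e = A_n). φR_n = 0.75 × 58 × 3.6563 = 159.0 kips.
Governing: min(101.4, 168.8, 159.0) = 101.4 kips → bolt shear.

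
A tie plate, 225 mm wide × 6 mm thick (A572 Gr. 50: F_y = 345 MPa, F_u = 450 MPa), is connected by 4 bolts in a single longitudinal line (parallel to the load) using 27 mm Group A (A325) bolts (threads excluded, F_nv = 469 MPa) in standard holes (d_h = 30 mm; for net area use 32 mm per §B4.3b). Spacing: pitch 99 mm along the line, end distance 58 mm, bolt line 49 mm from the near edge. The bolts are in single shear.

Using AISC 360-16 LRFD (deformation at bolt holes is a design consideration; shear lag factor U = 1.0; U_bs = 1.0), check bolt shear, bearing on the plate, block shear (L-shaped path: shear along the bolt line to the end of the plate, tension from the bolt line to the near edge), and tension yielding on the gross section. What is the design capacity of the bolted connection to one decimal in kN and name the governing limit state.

Bolt shear: A_b = π(27)²/4 = 572.56 mm². φR_n = 0.75 × 469 × 572.56 × 4 × 1 = 805.6 kN.
Bearing (6 mm plate, F_u = 450 MPa): end bolts L_c = 58 − 30/2 = 43, R_n = min(1.2×43×6×450, 2.4×27×6×450) = 139.32 kN/bolt; interior L_c = 99 − 30 = 69, R_n = 174.96 kN/bolt. φR_n = 0.75 × (1×139.32 + 3×174.96) = 498.2 kN.
Block shear: shear path 1×[58+3×99] = 1×355 mm, A_gv = 2130, A_nv = 1×(355 − 3.5×32)×6 = 1458 mm²; tension to near edge: (49 − 0.5×32)×6 = 198 mm². R_n = min(0.6×450×1458, 0.6×345×2130) + 1.0×450×198 = min(393.66, 440.91) + 89.1 = 482.76 kN. φR_n = 0.75 × 482.76 = 362.1 kN.
Tension yield (gross): A_g = 225×6 = 1350 mm². φR_n = 0.90 × 345 × 1350 = 419.2 kN.
Governing: min(805.6, 498.2, 362.1, 419.2) = 362.1 kN → block shear.

362.1 kN (block shear governs)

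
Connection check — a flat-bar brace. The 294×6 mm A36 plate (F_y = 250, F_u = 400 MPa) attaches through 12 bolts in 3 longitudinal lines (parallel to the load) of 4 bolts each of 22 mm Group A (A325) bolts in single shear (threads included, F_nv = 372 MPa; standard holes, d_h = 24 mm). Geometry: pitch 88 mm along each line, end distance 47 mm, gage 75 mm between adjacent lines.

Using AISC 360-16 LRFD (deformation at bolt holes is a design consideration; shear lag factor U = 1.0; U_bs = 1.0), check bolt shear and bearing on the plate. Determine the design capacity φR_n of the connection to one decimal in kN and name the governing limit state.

1082.2 kN (bearing governs)

Bolt shear: A_b = π(22)²/4 = 380.13 mm². φR_n = 0.75 × 372 × 380.13 × 12 × 1 = 1272.7 kN.
Bearing (6 mm plate, F_u = 400 MPa): end bolts L_c = 47 − 24/2 = 35, R_n = min(1.2×35×6×400, 2.4×22×6×400) = 100.8 kN/bolt; interior L_c = 88 − 24 = 64, R_n = 126.72 kN/bolt. φR_n = 0.75 × (3×100.8 + 9×126.72) = 1082.2 kN.
Governing: min(1272.7, 1082.2) = 1082.2 kN → bearing.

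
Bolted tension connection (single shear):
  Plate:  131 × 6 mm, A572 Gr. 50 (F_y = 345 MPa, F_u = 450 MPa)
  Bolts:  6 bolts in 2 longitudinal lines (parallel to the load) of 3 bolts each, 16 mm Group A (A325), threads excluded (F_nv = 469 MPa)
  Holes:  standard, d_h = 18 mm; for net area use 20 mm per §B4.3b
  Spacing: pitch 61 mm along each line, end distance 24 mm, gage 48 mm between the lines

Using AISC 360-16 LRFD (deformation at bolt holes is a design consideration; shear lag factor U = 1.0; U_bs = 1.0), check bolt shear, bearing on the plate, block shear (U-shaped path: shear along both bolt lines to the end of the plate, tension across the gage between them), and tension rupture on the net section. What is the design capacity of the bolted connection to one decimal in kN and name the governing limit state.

184.3 kN (net-section rupture governs)

Bolt shear: A_b = π(16)²/4 = 201.06 mm². φR_n = 0.75 × 469 × 201.06 × 6 × 1 = 424.3 kN.
Bearing (6 mm plate, F_u = 450 MPa): end bolts L_c = 24 − 18/2 = 15, R_n = min(1.2×15×6×450, 2.4×16×6×450) = 48.6 kN/bolt; interior L_c = 61 − 18 = 43, R_n = 103.68 kN/bolt. φR_n = 0.75 × (2×48.6 + 4×103.68) = 383.9 kN.
Block shear: shear path 2×[24+2×61] = 2×146 mm, A_gv = 1752, A_nv = 2×(146 − 2.5×20)×6 = 1152 mm²; tension across gage: (48 − 1×20)×6 = 168 mm². R_n = min(0.6×450×1152, 0.6×345×1752) + 1.0×450×168 = min(311.04, 362.66) + 75.6 = 386.64 kN. φR_n = 0.75 × 386.64 = 290.0 kN.
Tension rupture (net): A_n = (131 − 2×20)×6 = 546 mm² (U = 1.0, A_e = A_n). φR_n = 0.75 × 450 × 546 = 184.3 kN.
Governing: min(424.3, 383.9, 290.0, 184.3) = 184.3 kN → net-section rupture.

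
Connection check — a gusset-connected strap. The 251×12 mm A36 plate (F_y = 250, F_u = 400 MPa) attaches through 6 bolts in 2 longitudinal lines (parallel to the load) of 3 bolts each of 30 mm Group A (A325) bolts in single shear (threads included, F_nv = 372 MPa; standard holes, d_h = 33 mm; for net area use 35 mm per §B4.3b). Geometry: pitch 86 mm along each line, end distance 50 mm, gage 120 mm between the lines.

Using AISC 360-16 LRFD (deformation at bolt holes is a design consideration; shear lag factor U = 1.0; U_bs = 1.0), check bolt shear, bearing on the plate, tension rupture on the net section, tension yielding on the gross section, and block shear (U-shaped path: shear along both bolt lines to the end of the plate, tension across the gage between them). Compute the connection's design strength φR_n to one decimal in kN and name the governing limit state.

651.6 kN (net-section rupture governs)

Bolt shear: A_b = π(30)²/4 = 706.86 mm². φR_n = 0.75 × 372 × 706.86 × 6 × 1 = 1183.3 kN.
Bearing (12 mm plate, F_u = 400 MPa): end bolts L_c = 50 − 33/2 = 33.5, R_n = min(1.2×33.5×12×400, 2.4×30×12×400) = 192.96 kN/bolt; interior L_c = 86 − 33 = 53, R_n = 305.28 kN/bolt. φR_n = 0.75 × (2×192.96 + 4×305.28) = 1205.3 kN.
Tension rupture (net): A_n = (251 − 2×35)×12 = 2172 mm² (U = 1.0, A_e = A_n). φR_n = 0.75 × 400 × 2172 = 651.6 kN.
Tension yield (gross): A_g = 251×12 = 3012 mm². φR_n = 0.90 × 250 × 3012 = 677.7 kN.
Block shear: shear path 2×[50+2×86] = 2×222 mm, A_gv = 5328, A_nv = 2×(222 − 2.5×35)×12 = 3228 mm²; tension across gage: (120 − 1×35)×12 = 1020 mm². R_n = min(0.6×400×3228, 0.6×250×5328) + 1.0×400×1020 = min(774.72, 799.2) + 408 = 1182.7 kN. φR_n = 0.75 × 1182.7 = 887.0 kN.
Governing: min(1183.3, 1205.3, 651.6, 677.7, 887.0) = 651.6 kN → net-section rupture.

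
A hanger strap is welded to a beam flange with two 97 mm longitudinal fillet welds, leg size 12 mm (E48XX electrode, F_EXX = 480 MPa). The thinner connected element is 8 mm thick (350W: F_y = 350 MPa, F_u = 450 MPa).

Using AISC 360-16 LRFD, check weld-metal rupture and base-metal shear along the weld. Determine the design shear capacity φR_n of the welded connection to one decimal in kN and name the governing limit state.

314.3 kN (base-metal shear governs)

Weld metal: throat = 0.707×12 = 8.484 mm, L = 2×97 = 194 mm. φR_n = 0.75 × 0.6 × 480 × 8.484 × 194 = 355.5 kN.
Base metal shear (8 mm plate): yield φR_n = 1.0×0.6×350×8×194 = 325.9 kN; rupture φR_n = 0.75×0.6×450×8×194 = 314.3 kN; take 314.3 kN (rupture).
Governing: min(355.5, 314.3) = 314.3 kN → base-metal shear.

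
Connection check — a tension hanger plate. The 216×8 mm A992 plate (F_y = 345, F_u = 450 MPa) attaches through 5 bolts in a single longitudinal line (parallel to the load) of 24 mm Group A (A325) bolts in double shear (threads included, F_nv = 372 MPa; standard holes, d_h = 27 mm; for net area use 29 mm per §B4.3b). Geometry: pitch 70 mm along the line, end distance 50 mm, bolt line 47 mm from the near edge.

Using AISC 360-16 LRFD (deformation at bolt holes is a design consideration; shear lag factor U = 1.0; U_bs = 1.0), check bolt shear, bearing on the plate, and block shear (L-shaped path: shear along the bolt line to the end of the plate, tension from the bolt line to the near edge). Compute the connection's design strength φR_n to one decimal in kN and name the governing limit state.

Bolt shear: A_b = π(24)²/4 = 452.39 mm². φR_n = 0.75 × 372 × 452.39 × 5 × 2 = 1262.2 kN.
Bearing (8 mm plate, F_u = 450 MPa): end bolts L_c = 50 − 27/2 = 36.5, R_n = min(1.2×36.5×8×450, 2.4×24×8×450) = 157.68 kN/bolt; interior L_c = 70 − 27 = 43, R_n = 185.76 kN/bolt. φR_n = 0.75 × (1×157.68 + 4×185.76) = 675.5 kN.
Block shear: shear path 1×[50+4×70] = 1×330 mm, A_gv = 2640, A_nv = 1×(330 − 4.5×29)×8 = 1596 mm²; tension to near edge: (47 − 0.5×29)×8 = 260 mm². R_n = min(0.6×450×1596, 0.6×345×2640) + 1.0×450×260 = min(430.92, 546.48) + 117 = 547.92 kN. φR_n = 0.75 × 547.92 = 410.9 kN.
Governing: min(1262.2, 675.5, 410.9) = 410.9 kN → block shear.

410.9 kN (block shear governs)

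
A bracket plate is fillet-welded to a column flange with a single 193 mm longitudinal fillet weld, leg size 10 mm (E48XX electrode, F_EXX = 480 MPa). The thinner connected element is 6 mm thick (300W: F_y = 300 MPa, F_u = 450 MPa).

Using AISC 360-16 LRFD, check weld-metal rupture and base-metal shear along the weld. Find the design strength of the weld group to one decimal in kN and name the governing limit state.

208.4 kN (base-metal shear governs)

Weld metal: throat = 0.707×10 = 7.07 mm, L = 193 mm. φR_n = 0.75 × 0.6 × 480 × 7.07 × 193 = 294.7 kN.
Base metal shear (6 mm plate): yield φR_n = 1.0×0.6×300×6×193 = 208.4 kN; rupture φR_n = 0.75×0.6×450×6×193 = 234.5 kN; take 208.4 kN (yield).
Governing: min(294.7, 208.4) = 208.4 kN → base-metal shear.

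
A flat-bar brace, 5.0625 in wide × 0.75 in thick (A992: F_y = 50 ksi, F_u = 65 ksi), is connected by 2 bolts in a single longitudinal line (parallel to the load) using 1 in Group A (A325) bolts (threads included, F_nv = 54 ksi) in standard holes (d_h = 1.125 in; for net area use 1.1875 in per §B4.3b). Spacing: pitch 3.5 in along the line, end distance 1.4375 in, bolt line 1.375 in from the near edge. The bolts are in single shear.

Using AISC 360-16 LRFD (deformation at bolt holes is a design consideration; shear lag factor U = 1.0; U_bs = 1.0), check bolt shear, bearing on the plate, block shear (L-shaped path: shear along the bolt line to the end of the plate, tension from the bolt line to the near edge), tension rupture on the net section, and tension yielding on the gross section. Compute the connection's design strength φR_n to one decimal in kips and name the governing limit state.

Bolt shear: A_b = π(1)²/4 = 0.7854 in². φR_n = 0.75 × 54 × 0.7854 × 2 × 1 = 63.6 kips.
Bearing (0.75 in plate, F_u = 65 ksi): end bolts L_c = 1.4375 − 1.125/2 = 0.875, R_n = min(1.2×0.875×0.75×65, 2.4×1×0.75×65) = 51.188 kips/bolt; interior L_c = 3.5 − 1.125 = 2.375, R_n = 117 kips/bolt. φR_n = 0.75 × (1×51.188 + 1×117) = 126.1 kips.
Block shear: shear path 1×[1.4375+1×3.5] = 1×4.9375 in, A_gv = 3.7031, A_nv = 1×(4.9375 − 1.5×1.1875)×0.75 = 2.3672 in²; tension to near edge: (1.375 − 0.5×1.1875)×0.75 = 0.58594 in². R_n = min(0.6×65×2.3672, 0.6×50×3.7031) + 1.0×65×0.58594 = min(92.321, 111.09) + 38.086 = 130.41 kips. φR_n = 0.75 × 130.41 = 97.8 kips.
Tension rupture (net): A_n = (5.0625 − 1×1.1875)×0.75 = 2.9063 in² (U = 1.0, A_e = A_n). φR_n = 0.75 × 65 × 2.9063 = 141.7 kips.
Tension yield (gross): A_g = 5.0625×0.75 = 3.7969 in². φR_n = 0.90 × 50 × 3.7969 = 170.9 kips.
Governing: min(63.6, 126.1, 97.8, 141.7, 170.9) = 63.6 kips → bolt shear.

63.6 kips (bolt shear governs)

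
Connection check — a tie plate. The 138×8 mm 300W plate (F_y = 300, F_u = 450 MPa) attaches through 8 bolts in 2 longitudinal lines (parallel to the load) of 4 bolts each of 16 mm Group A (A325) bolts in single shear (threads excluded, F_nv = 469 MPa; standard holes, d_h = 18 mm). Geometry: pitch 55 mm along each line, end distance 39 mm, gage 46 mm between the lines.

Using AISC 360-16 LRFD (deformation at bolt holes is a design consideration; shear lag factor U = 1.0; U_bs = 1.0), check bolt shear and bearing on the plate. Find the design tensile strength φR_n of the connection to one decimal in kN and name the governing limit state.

Bolt shear: A_b = π(16)²/4 = 201.06 mm². φR_n = 0.75 × 469 × 201.06 × 8 × 1 = 565.8 kN.
Bearing (8 mm plate, F_u = 450 MPa): end bolts L_c = 39 − 18/2 = 30, R_n = min(1.2×30×8×450, 2.4×16×8×450) = 129.6 kN/bolt; interior L_c = 55 − 18 = 37, R_n = 138.24 kN/bolt. φR_n = 0.75 × (2×129.6 + 6×138.24) = 816.5 kN.
Governing: min(565.8, 816.5) = 565.8 kN → bolt shear.

565.8 kN (bolt shear governs)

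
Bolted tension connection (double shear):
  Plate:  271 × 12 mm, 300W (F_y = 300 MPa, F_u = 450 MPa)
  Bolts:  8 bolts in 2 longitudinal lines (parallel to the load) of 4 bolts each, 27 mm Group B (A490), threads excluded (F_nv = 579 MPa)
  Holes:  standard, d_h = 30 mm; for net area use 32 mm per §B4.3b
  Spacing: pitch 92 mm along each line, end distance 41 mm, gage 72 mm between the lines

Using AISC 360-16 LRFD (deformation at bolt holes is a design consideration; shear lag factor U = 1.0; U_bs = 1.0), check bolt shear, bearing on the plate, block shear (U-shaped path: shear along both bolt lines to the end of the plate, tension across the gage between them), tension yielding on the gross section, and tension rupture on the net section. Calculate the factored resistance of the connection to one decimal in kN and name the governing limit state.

838.4 kN (net-section rupture governs)

Bolt shear: A_b = π(27)²/4 = 572.56 mm². φR_n = 0.75 × 579 × 572.56 × 8 × 2 = 3978.1 kN.
Bearing (12 mm plate, F_u = 450 MPa): end bolts L_c = 41 − 30/2 = 26, R_n = min(1.2×26×12×450, 2.4×27×12×450) = 168.48 kN/bolt; interior L_c = 92 − 30 = 62, R_n = 349.92 kN/bolt. φR_n = 0.75 × (2×168.48 + 6×349.92) = 1827.4 kN.
Block shear: shear path 2×[41+3×92] = 2×317 mm, A_gv = 7608, A_nv = 2×(317 − 3.5×32)×12 = 4920 mm²; tension across gage: (72 − 1×32)×12 = 480 mm². R_n = min(0.6×450×4920, 0.6×300×7608) + 1.0×450×480 = min(1328.4, 1369.4) + 216 = 1544.4 kN. φR_n = 0.75 × 1544.4 = 1158.3 kN.
Tension yield (gross): A_g = 271×12 = 3252 mm². φR_n = 0.90 × 300 × 3252 = 878.0 kN.
Tension rupture (net): A_n = (271 − 2×32)×12 = 2484 mm² (U = 1.0, A_e = A_n). φR_n = 0.75 × 450 × 2484 = 838.4 kN.
Governing: min(3978.1, 1827.4, 1158.3, 878.0, 838.4) = 838.4 kN → net-section rupture.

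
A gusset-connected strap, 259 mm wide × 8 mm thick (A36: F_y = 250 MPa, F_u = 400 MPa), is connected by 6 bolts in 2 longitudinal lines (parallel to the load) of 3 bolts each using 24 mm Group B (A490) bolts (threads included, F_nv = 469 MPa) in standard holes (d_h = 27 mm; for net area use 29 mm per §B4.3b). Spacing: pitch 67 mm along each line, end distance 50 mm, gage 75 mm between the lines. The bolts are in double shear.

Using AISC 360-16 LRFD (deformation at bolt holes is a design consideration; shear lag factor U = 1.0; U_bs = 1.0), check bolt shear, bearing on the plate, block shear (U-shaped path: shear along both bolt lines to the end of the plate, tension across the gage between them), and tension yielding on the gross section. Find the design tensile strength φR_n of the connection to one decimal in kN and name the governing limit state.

431.5 kN (block shear governs)

Bolt shear: A_b = π(24)²/4 = 452.39 mm². φR_n = 0.75 × 469 × 452.39 × 6 × 2 = 1909.5 kN.
Bearing (8 mm plate, F_u = 400 MPa): end bolts L_c = 50 − 27/2 = 36.5, R_n = min(1.2×36.5×8×400, 2.4×24×8×400) = 140.16 kN/bolt; interior L_c = 67 − 27 = 40, R_n = 153.6 kN/bolt. φR_n = 0.75 × (2×140.16 + 4×153.6) = 671.0 kN.
Block shear: shear path 2×[50+2×67] = 2×184 mm, A_gv = 2944, A_nv = 2×(184 − 2.5×29)×8 = 1784 mm²; tension across gage: (75 − 1×29)×8 = 368 mm². R_n = min(0.6×400×1784, 0.6×250×2944) + 1.0×400×368 = min(428.16, 441.6) + 147.2 = 575.36 kN. φR_n = 0.75 × 575.36 = 431.5 kN.
Tension yield (gross): A_g = 259×8 = 2072 mm². φR_n = 0.90 × 250 × 2072 = 466.2 kN.
Governing: min(1909.5, 671.0, 431.5, 466.2) = 431.5 kN → block shear.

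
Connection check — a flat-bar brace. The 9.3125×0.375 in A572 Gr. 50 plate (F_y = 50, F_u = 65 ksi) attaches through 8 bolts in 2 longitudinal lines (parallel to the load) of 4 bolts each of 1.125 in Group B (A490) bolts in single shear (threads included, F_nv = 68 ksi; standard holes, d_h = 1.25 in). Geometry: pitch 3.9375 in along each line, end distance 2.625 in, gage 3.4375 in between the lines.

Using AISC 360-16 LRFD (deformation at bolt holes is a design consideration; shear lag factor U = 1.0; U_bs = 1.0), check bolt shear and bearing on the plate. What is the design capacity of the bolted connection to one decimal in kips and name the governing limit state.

383.9 kips (bearing governs)

Bolt shear: A_b = π(1.125)²/4 = 0.99402 in². φR_n = 0.75 × 68 × 0.99402 × 8 × 1 = 405.6 kips.
Bearing (0.375 in plate, F_u = 65 ksi): end bolts L_c = 2.625 − 1.25/2 = 2, R_n = min(1.2×2×0.375×65, 2.4×1.125×0.375×65) = 58.5 kips/bolt; interior L_c = 3.9375 − 1.25 = 2.6875, R_n = 65.813 kips/bolt. φR_n = 0.75 × (2×58.5 + 6×65.813) = 383.9 kips.
Governing: min(405.6, 383.9) = 383.9 kips → bearing.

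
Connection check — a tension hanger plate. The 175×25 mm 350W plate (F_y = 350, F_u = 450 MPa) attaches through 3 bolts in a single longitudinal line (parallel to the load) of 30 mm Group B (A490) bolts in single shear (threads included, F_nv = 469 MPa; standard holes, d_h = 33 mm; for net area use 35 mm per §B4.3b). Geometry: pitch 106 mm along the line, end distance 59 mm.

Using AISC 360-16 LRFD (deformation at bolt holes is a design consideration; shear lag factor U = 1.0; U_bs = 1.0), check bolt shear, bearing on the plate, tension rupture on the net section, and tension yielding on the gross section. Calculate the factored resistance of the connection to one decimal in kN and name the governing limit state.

Bolt shear: A_b = π(30)²/4 = 706.86 mm². φR_n = 0.75 × 469 × 706.86 × 3 × 1 = 745.9 kN.
Bearing (25 mm plate, F_u = 450 MPa): end bolts L_c = 59 − 33/2 = 42.5, R_n = min(1.2×42.5×25×450, 2.4×30×25×450) = 573.75 kN/bolt; interior L_c = 106 − 33 = 73, R_n = 810 kN/bolt. φR_n = 0.75 × (1×573.75 + 2×810) = 1645.3 kN.
Tension rupture (net): A_n = (175 − 1×35)×25 = 3500 mm² (U = 1.0, A_e = A_n). φR_n = 0.75 × 450 × 3500 = 1181.3 kN.
Tension yield (gross): A_g = 175×25 = 4375 mm². φR_n = 0.90 × 350 × 4375 = 1378.1 kN.
Governing: min(745.9, 1645.3, 1181.3, 1378.1) = 745.9 kN → bolt shear.

745.9 kN (bolt shear governs)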